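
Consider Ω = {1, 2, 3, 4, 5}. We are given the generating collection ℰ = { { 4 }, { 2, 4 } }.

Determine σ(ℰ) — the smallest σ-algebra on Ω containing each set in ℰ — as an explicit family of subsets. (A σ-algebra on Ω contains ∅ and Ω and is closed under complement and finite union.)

Start: ℰ ∪ {∅, Ω} = { {  }, { 4 }, { 2, 4 }, Ω }.
Step 1. New:
  { 1, 3, 5 }  = complement { 2, 4 }
  { 1, 2, 3, 5 }  = complement { 4 }
  [6 total]
Step 2 adds 1:
  { 1, 3, 4, 5 }  = { 4 } ∪ { 1, 3, 5 }
  [7 total]
Step 3 (1 new):
  { 2 }  = complement { 1, 3, 4, 5 }
  [8 total]
Step 4: already closed under ᶜ and ∪.

Therefore σ(ℰ) = { {  }, { 2 }, { 4 }, { 2, 4 }, { 1, 3, 5 }, { 1, 2, 3, 5 }, { 1, 3, 4, 5 }, Ω } (|σ(ℰ)| = 8).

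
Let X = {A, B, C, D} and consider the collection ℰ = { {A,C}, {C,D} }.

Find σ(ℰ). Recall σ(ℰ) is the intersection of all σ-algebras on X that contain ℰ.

Answer: σ(ℰ) = { {}, {A}, {B}, {C}, {D}, {A,B}, {A,C}, {A,D}, {B,C}, {B,D}, {C,D}, {A,B,C}, {A,B,D}, {A,C,D}, {B,C,D}, X }

Derivation:
Seed the family with ℰ together with ∅ and X: { {}, {A,C}, {C,D}, X }.
Iteration 1. New:
  {A,B}  = complement {C,D}
  {B,D}  = complement {A,C}
  {A,C,D}  = {A,C} ∪ {C,D}
  |family| = 7
Iteration 2. New:
  {B}  = complement {A,C,D}
  {A,B,C}  = {A,B} ∪ {A,C}
  {A,B,D}  = {A,B} ∪ {B,D}
  {B,C,D}  = {C,D} ∪ {B,D}
  |family| = 11
Iteration 3 adds 3:
  {A}  = complement {B,C,D}
  {C}  = complement {A,B,D}
  {D}  = complement {A,B,C}
  |family| = 14
Iteration 4 (2 new):
  {A,D}  = {D} ∪ {A}
  {B,C}  = {C} ∪ {B}
  |family| = 16
Iteration 5: no new sets; the family is a σ-algebra.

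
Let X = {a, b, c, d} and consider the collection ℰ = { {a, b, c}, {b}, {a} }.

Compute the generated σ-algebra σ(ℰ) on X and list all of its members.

Seed the family with ℰ together with ∅ and X: { {}, {a}, {b}, {a, b, c}, X }.
Round 1: 4 new —
  {d}  = ᶜ of {a, b, c}
  {a, b}  = {b} ∪ {a}
  {a, c, d}  = ᶜ of {b}
  {b, c, d}  = ᶜ of {a}
  (now 9)
Round 2. New:
  {a, d}  = {d} ∪ {a}
  {b, d}  = {b} ∪ {d}
  {c, d}  = ᶜ of {a, b}
  {a, b, d}  = {a, b} ∪ {d}
  (now 13)
Round 3 (3 new):
  {c}  = ᶜ of {a, b, d}
  {a, c}  = ᶜ of {b, d}
  {b, c}  = ᶜ of {a, d}
  (now 16)
Round 4: no new sets; the family is a σ-algebra.

Therefore σ(ℰ) = { {}, {a}, {b}, {c}, {d}, {a, b}, {a, c}, {a, d}, {b, c}, {b, d}, {c, d}, {a, b, c}, {a, b, d}, {a, c, d}, {b, c, d}, X } (|σ(ℰ)| = 16).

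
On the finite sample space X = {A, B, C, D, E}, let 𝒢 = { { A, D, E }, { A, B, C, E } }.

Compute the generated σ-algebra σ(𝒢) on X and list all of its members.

|σ(𝒢)| = 8.  σ(𝒢) = { {  }, { D }, { A, E }, { B, C }, { A, D, E }, { B, C, D }, { A, B, C, E }, X }

Trace:
Start: 𝒢 ∪ {∅, X} = { {  }, { A, D, E }, { A, B, C, E }, X }.
Round 1: +2 →
  { D }  = X∖{ A, B, C, E }
  { B, C }  = X∖{ A, D, E }
  [6 total]
Round 2 (1 new):
  { B, C, D }  = { B, C } ∪ { D }
  [7 total]
Round 3: 1 new —
  { A, E }  = X∖{ B, C, D }
  [8 total]
Round 4: stable.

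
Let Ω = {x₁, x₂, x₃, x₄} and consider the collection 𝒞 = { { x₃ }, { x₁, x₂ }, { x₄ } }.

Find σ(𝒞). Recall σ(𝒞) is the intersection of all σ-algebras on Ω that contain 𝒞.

|σ(𝒞)| = 8.  σ(𝒞) = { {  }, { x₃ }, { x₄ }, { x₁, x₂ }, { x₃, x₄ }, { x₁, x₂, x₃ }, { x₁, x₂, x₄ }, Ω }

Derivation:
Seed the family with 𝒞 together with ∅ and Ω: { {  }, { x₃ }, { x₄ }, { x₁, x₂ }, Ω }.
Pass 1. New:
  { x₃, x₄ }  = complement { x₁, x₂ }
  { x₁, x₂, x₃ }  = complement { x₄ }
  { x₁, x₂, x₄ }  = complement { x₃ }
  (now 8)
Pass 2: stable.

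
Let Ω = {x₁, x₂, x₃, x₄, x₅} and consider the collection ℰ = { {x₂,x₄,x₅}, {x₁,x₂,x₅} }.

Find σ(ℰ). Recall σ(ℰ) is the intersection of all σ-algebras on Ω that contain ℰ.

|σ(ℰ)| = 16.  σ(ℰ) = { {}, {x₁}, {x₃}, {x₄}, {x₁,x₃}, {x₁,x₄}, {x₂,x₅}, {x₃,x₄}, {x₁,x₂,x₅}, {x₁,x₃,x₄}, {x₂,x₃,x₅}, {x₂,x₄,x₅}, {x₁,x₂,x₃,x₅}, {x₁,x₂,x₄,x₅}, {x₂,x₃,x₄,x₅}, Ω }

Working:
Start: ℰ ∪ {∅, Ω} = { {}, {x₁,x₂,x₅}, {x₂,x₄,x₅}, Ω }.
Round 1 adds 3:
  {x₁,x₃}  = {x₂,x₄,x₅}ᶜ
  {x₃,x₄}  = {x₁,x₂,x₅}ᶜ
  {x₁,x₂,x₄,x₅}  = {x₁,x₂,x₅} ∪ {x₂,x₄,x₅}
  (now 7)
Round 2. New:
  {x₃}  = {x₁,x₂,x₄,x₅}ᶜ
  {x₁,x₃,x₄}  = {x₃,x₄} ∪ {x₁,x₃}
  {x₁,x₂,x₃,x₅}  = {x₁,x₂,x₅} ∪ {x₁,x₃}
  {x₂,x₃,x₄,x₅}  = {x₃,x₄} ∪ {x₂,x₄,x₅}
  (now 11)
Round 3: 3 new —
  {x₁}  = {x₂,x₃,x₄,x₅}ᶜ
  {x₄}  = {x₁,x₂,x₃,x₅}ᶜ
  {x₂,x₅}  = {x₁,x₃,x₄}ᶜ
  (now 14)
Round 4: +2 →
  {x₁,x₄}  = {x₄} ∪ {x₁}
  {x₂,x₃,x₅}  = {x₃} ∪ {x₂,x₅}
  (now 16)
Round 5: stable.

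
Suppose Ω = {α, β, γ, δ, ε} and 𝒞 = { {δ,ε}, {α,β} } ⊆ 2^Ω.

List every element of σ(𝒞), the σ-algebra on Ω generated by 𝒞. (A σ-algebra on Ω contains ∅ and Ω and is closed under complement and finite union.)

|σ(𝒞)| = 8.  σ(𝒞) = { ∅, {γ}, {α,β}, {δ,ε}, {α,β,γ}, {γ,δ,ε}, {α,β,δ,ε}, Ω }

Derivation:
Seed the family with 𝒞 together with ∅ and Ω: { ∅, {α,β}, {δ,ε}, Ω }.
Round 1 adds 3:
  {α,β,γ}  = Ω∖{δ,ε}
  {γ,δ,ε}  = Ω∖{α,β}
  {α,β,δ,ε}  = {α,β} ∪ {δ,ε}
  (now 7)
Round 2 (1 new):
  {γ}  = Ω∖{α,β,δ,ε}
  (now 8)
After Round 3 the family is unchanged; done.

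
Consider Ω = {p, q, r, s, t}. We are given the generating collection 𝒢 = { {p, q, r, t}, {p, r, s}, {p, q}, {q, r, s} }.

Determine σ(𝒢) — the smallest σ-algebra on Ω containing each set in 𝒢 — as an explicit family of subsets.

Initial family (6 sets): { {}, {p, q}, {p, r, s}, {q, r, s}, {p, q, r, t}, Ω }.
Step 1. New:
  {s}  = complement {p, q, r, t}
  {p, t}  = complement {q, r, s}
  {q, t}  = complement {p, r, s}
  {r, s, t}  = complement {p, q}
  {p, q, r, s}  = {p, r, s} ∪ {q, r, s}
Step 2 adds 7:
  {t}  = complement {p, q, r, s}
  {p, q, s}  = {p, q} ∪ {s}
  {p, q, t}  = {q, t} ∪ {p, q}
  {p, s, t}  = {p, t} ∪ {s}
  {q, s, t}  = {q, t} ∪ {s}
  {p, r, s, t}  = {r, s, t} ∪ {p, r, s}
  {q, r, s, t}  = {q, t} ∪ {r, s, t}
Step 3: 8 new —
  {p}  = complement {q, r, s, t}
  {q}  = complement {p, r, s, t}
  {p, r}  = complement {q, s, t}
  {q, r}  = complement {p, s, t}
  {r, s}  = complement {p, q, t}
  {r, t}  = complement {p, q, s}
  {s, t}  = {s} ∪ {t}
  {p, q, s, t}  = {p, s, t} ∪ {q, t}
Step 4: 6 new —
  {r}  = complement {p, q, s, t}
  {p, s}  = {s} ∪ {p}
  {q, s}  = {q} ∪ {s}
  {p, q, r}  = complement {s, t}
  {p, r, t}  = {t} ∪ {p, r}
  {q, r, t}  = {q, t} ∪ {q, r}
After Step 5 the family is unchanged; done.

|σ(𝒢)| = 32.  σ(𝒢) = { {}, {p}, {q}, {r}, {s}, {t}, {p, q}, {p, r}, {p, s}, {p, t}, {q, r}, {q, s}, {q, t}, {r, s}, {r, t}, {s, t}, {p, q, r}, {p, q, s}, {p, q, t}, {p, r, s}, {p, r, t}, {p, s, t}, {q, r, s}, {q, r, t}, {q, s, t}, {r, s, t}, {p, q, r, s}, {p, q, r, t}, {p, q, s, t}, {p, r, s, t}, {q, r, s, t}, Ω }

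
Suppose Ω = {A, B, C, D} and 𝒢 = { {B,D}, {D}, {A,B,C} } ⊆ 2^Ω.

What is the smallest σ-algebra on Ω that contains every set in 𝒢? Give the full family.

Seed the family with 𝒢 together with ∅ and Ω: { {}, {D}, {B,D}, {A,B,C}, Ω }.
Step 1: +1 →
  {A,C}  = ᶜ of {B,D}
Step 2: +1 →
  {A,C,D}  = {D} ∪ {A,C}
Step 3 adds 1:
  {B}  = ᶜ of {A,C,D}
Step 4: no new sets; the family is a σ-algebra.

σ(𝒢) = { {}, {B}, {D}, {A,C}, {B,D}, {A,B,C}, {A,C,D}, Ω }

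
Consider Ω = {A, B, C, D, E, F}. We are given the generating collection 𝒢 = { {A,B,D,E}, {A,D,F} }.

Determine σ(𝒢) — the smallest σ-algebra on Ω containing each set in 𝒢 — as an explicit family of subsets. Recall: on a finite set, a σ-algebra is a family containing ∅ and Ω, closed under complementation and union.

Answer: σ(𝒢) = { {}, {C}, {F}, {A,D}, {B,E}, {C,F}, {A,C,D}, {A,D,F}, {B,C,E}, {B,E,F}, {A,B,D,E}, {A,C,D,F}, {B,C,E,F}, {A,B,C,D,E}, {A,B,D,E,F}, Ω }

Trace:
Begin from { {}, {A,D,F}, {A,B,D,E}, Ω } (that is, 𝒢 plus ∅ and Ω).
Step 1 adds 3:
  {C,F}  = Ω∖{A,B,D,E}
  {B,C,E}  = Ω∖{A,D,F}
  {A,B,D,E,F}  = {A,D,F} ∪ {A,B,D,E}
  — 7 sets.
Step 2 adds 4:
  {C}  = Ω∖{A,B,D,E,F}
  {A,C,D,F}  = {C,F} ∪ {A,D,F}
  {B,C,E,F}  = {B,C,E} ∪ {C,F}
  {A,B,C,D,E}  = {B,C,E} ∪ {A,B,D,E}
  — 11 sets.
Step 3 (3 new):
  {F}  = Ω∖{A,B,C,D,E}
  {A,D}  = Ω∖{B,C,E,F}
  {B,E}  = Ω∖{A,C,D,F}
  — 14 sets.
Step 4. New:
  {A,C,D}  = {C} ∪ {A,D}
  {B,E,F}  = {B,E} ∪ {F}
  — 16 sets.
After Step 5 the family is unchanged; done.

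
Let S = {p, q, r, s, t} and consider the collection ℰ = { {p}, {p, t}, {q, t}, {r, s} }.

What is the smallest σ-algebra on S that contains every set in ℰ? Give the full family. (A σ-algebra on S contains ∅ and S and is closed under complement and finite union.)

σ(ℰ) = { {}, {p}, {q}, {t}, {p, q}, {p, t}, {q, t}, {r, s}, {p, q, t}, {p, r, s}, {q, r, s}, {r, s, t}, {p, q, r, s}, {p, r, s, t}, {q, r, s, t}, S }

Trace:
Begin from { {}, {p}, {p, t}, {q, t}, {r, s}, S } (that is, ℰ plus ∅ and S).
Pass 1 (5 new):
  {p, q, t}  = S∖{r, s}
  {p, r, s}  = S∖{q, t}
  {q, r, s}  = S∖{p, t}
  {p, r, s, t}  = {r, s} ∪ {p, t}
  {q, r, s, t}  = S∖{p}
  |family| = 11
Pass 2: +2 →
  {q}  = S∖{p, r, s, t}
  {p, q, r, s}  = {p, r, s} ∪ {q, r, s}
  |family| = 13
Pass 3 adds 2:
  {t}  = S∖{p, q, r, s}
  {p, q}  = {q} ∪ {p}
  |family| = 15
Pass 4 adds 1:
  {r, s, t}  = S∖{p, q}
  |family| = 16
After Pass 5 the family is unchanged; done.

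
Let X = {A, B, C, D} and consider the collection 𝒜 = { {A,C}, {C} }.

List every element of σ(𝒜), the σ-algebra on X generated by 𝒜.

Start: 𝒜 ∪ {∅, X} = { {}, {C}, {A,C}, X }.
Iteration 1 adds 2:
  {B,D}  = complement {A,C}
  {A,B,D}  = complement {C}
  |family| = 6
Iteration 2: +1 →
  {B,C,D}  = {C} ∪ {B,D}
  |family| = 7
Iteration 3: 1 new —
  {A}  = complement {B,C,D}
  |family| = 8
Iteration 4: no new sets; the family is a σ-algebra.

Hence σ(𝒜) has 8 members: { {}, {A}, {C}, {A,C}, {B,D}, {A,B,D}, {B,C,D}, X }.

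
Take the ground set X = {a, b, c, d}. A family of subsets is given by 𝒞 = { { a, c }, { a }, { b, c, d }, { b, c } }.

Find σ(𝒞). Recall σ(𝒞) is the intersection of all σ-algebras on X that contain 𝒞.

σ(𝒞) = { {}, { a }, { b }, { c }, { d }, { a, b }, { a, c }, { a, d }, { b, c }, { b, d }, { c, d }, { a, b, c }, { a, b, d }, { a, c, d }, { b, c, d }, X }

Check:
Seed the family with 𝒞 together with ∅ and X: { {}, { a }, { a, c }, { b, c }, { b, c, d }, X }.
Step 1 (3 new):
  { a, d }  = X∖{ b, c }
  { b, d }  = X∖{ a, c }
  { a, b, c }  = { b, c } ∪ { a, c }
  (now 9)
Step 2. New:
  { d }  = X∖{ a, b, c }
  { a, b, d }  = { a, d } ∪ { b, d }
  { a, c, d }  = { a, d } ∪ { a, c }
  (now 12)
Step 3 adds 2:
  { b }  = X∖{ a, c, d }
  { c }  = X∖{ a, b, d }
  (now 14)
Step 4: +2 →
  { a, b }  = { b } ∪ { a }
  { c, d }  = { c } ∪ { d }
  (now 16)
Step 5: already closed under ᶜ and ∪.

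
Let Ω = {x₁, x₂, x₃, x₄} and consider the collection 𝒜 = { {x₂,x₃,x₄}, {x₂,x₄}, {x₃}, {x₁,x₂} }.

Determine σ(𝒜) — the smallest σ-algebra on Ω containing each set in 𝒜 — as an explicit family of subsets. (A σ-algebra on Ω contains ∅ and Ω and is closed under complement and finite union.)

Seed the family with 𝒜 together with ∅ and Ω: { ∅, {x₃}, {x₁,x₂}, {x₂,x₄}, {x₂,x₃,x₄}, Ω }.
Step 1: +5 →
  {x₁}  = complement {x₂,x₃,x₄}
  {x₁,x₃}  = complement {x₂,x₄}
  {x₃,x₄}  = complement {x₁,x₂}
  {x₁,x₂,x₃}  = {x₃} ∪ {x₁,x₂}
  {x₁,x₂,x₄}  = complement {x₃}
  (now 11)
Step 2 (2 new):
  {x₄}  = complement {x₁,x₂,x₃}
  {x₁,x₃,x₄}  = {x₃,x₄} ∪ {x₁,x₃}
  (now 13)
Step 3 (2 new):
  {x₂}  = complement {x₁,x₃,x₄}
  {x₁,x₄}  = {x₄} ∪ {x₁}
  (now 15)
Step 4: +1 →
  {x₂,x₃}  = complement {x₁,x₄}
  (now 16)
Step 5: no new sets; the family is a σ-algebra.

Hence σ(𝒜) has 16 members: { ∅, {x₁}, {x₂}, {x₃}, {x₄}, {x₁,x₂}, {x₁,x₃}, {x₁,x₄}, {x₂,x₃}, {x₂,x₄}, {x₃,x₄}, {x₁,x₂,x₃}, {x₁,x₂,x₄}, {x₁,x₃,x₄}, {x₂,x₃,x₄}, Ω }.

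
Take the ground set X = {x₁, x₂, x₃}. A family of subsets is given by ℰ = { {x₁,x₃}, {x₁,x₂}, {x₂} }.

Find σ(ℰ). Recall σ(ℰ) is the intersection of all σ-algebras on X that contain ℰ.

Answer: σ(ℰ) = { {}, {x₁}, {x₂}, {x₃}, {x₁,x₂}, {x₁,x₃}, {x₂,x₃}, X }

Check:
Seed the family with ℰ together with ∅ and X: { {}, {x₂}, {x₁,x₂}, {x₁,x₃}, X }.
Pass 1. New:
  {x₃}  = ᶜ of {x₁,x₂}
  [6 total]
Pass 2 adds 1:
  {x₂,x₃}  = {x₃} ∪ {x₂}
  [7 total]
Pass 3. New:
  {x₁}  = ᶜ of {x₂,x₃}
  [8 total]
Pass 4: no new sets; the family is a σ-algebra.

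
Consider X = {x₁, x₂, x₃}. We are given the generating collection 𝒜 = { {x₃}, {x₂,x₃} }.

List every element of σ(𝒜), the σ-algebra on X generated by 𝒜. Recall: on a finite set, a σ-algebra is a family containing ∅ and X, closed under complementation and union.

Initial family (4 sets): { {}, {x₃}, {x₂,x₃}, X }.
Pass 1: +2 →
  {x₁}  = X∖{x₂,x₃}
  {x₁,x₂}  = X∖{x₃}
  [6 total]
Pass 2 (1 new):
  {x₁,x₃}  = {x₃} ∪ {x₁}
  [7 total]
Pass 3: 1 new —
  {x₂}  = X∖{x₁,x₃}
  [8 total]
Pass 4: already closed under ᶜ and ∪.

Hence σ(𝒜) has 8 members: { {}, {x₁}, {x₂}, {x₃}, {x₁,x₂}, {x₁,x₃}, {x₂,x₃}, X }.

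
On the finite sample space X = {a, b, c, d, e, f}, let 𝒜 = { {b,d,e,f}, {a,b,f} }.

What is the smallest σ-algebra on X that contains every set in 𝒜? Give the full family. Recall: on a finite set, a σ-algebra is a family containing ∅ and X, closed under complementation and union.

Start: 𝒜 ∪ {∅, X} = { {}, {a,b,f}, {b,d,e,f}, X }.
Pass 1 (3 new):
  {a,c}  = complement {b,d,e,f}
  {c,d,e}  = complement {a,b,f}
  {a,b,d,e,f}  = {b,d,e,f} ∪ {a,b,f}
  — 7 sets.
Pass 2: +4 →
  {c}  = complement {a,b,d,e,f}
  {a,b,c,f}  = {a,c} ∪ {a,b,f}
  {a,c,d,e}  = {c,d,e} ∪ {a,c}
  {b,c,d,e,f}  = {c,d,e} ∪ {b,d,e,f}
  — 11 sets.
Pass 3 adds 3:
  {a}  = complement {b,c,d,e,f}
  {b,f}  = complement {a,c,d,e}
  {d,e}  = complement {a,b,c,f}
  — 14 sets.
Pass 4. New:
  {a,d,e}  = {d,e} ∪ {a}
  {b,c,f}  = {c} ∪ {b,f}
  — 16 sets.
Pass 5 adds nothing — fixpoint reached.

Hence σ(𝒜) has 16 members: { {}, {a}, {c}, {a,c}, {b,f}, {d,e}, {a,b,f}, {a,d,e}, {b,c,f}, {c,d,e}, {a,b,c,f}, {a,c,d,e}, {b,d,e,f}, {a,b,d,e,f}, {b,c,d,e,f}, X }.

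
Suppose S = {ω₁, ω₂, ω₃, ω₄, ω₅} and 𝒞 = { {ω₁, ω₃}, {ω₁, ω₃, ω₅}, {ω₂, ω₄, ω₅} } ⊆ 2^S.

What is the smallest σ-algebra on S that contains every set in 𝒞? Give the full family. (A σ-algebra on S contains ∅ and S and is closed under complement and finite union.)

Answer: σ(𝒞) = { {}, {ω₅}, {ω₁, ω₃}, {ω₂, ω₄}, {ω₁, ω₃, ω₅}, {ω₂, ω₄, ω₅}, {ω₁, ω₂, ω₃, ω₄}, S }

Check:
Seed the family with 𝒞 together with ∅ and S: { {}, {ω₁, ω₃}, {ω₁, ω₃, ω₅}, {ω₂, ω₄, ω₅}, S }.
Round 1. New:
  {ω₂, ω₄}  = complement {ω₁, ω₃, ω₅}
  [6 total]
Round 2: 1 new —
  {ω₁, ω₂, ω₃, ω₄}  = {ω₁, ω₃} ∪ {ω₂, ω₄}
  [7 total]
Round 3. New:
  {ω₅}  = complement {ω₁, ω₂, ω₃, ω₄}
  [8 total]
Round 4: closed — nothing new.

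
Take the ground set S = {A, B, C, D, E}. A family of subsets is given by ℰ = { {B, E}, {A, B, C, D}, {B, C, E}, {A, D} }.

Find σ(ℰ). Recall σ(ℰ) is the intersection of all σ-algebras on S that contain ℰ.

|σ(ℰ)| = 16.  σ(ℰ) = { {}, {B}, {C}, {E}, {A, D}, {B, C}, {B, E}, {C, E}, {A, B, D}, {A, C, D}, {A, D, E}, {B, C, E}, {A, B, C, D}, {A, B, D, E}, {A, C, D, E}, S }

Derivation:
Seed the family with ℰ together with ∅ and S: { {}, {A, D}, {B, E}, {B, C, E}, {A, B, C, D}, S }.
Pass 1 adds 3:
  {E}  = complement {A, B, C, D}
  {A, C, D}  = complement {B, E}
  {A, B, D, E}  = {B, E} ∪ {A, D}
  — 9 sets.
Pass 2: 3 new —
  {C}  = complement {A, B, D, E}
  {A, D, E}  = {E} ∪ {A, D}
  {A, C, D, E}  = {E} ∪ {A, C, D}
  — 12 sets.
Pass 3: +3 →
  {B}  = complement {A, C, D, E}
  {B, C}  = complement {A, D, E}
  {C, E}  = {C} ∪ {E}
  — 15 sets.
Pass 4. New:
  {A, B, D}  = complement {C, E}
  — 16 sets.
Pass 5 adds nothing — fixpoint reached.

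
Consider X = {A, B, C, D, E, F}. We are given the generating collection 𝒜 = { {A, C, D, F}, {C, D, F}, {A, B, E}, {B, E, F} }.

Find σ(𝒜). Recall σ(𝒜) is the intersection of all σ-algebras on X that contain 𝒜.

Initial family (6 sets): { ∅, {A, B, E}, {B, E, F}, {C, D, F}, {A, C, D, F}, X }.
Round 1 (4 new):
  {B, E}  = complement {A, C, D, F}
  {A, C, D}  = complement {B, E, F}
  {A, B, E, F}  = {A, B, E} ∪ {B, E, F}
  {B, C, D, E, F}  = {C, D, F} ∪ {B, E, F}
Round 2. New:
  {A}  = complement {B, C, D, E, F}
  {C, D}  = complement {A, B, E, F}
  {A, B, C, D, E}  = {B, E} ∪ {A, C, D}
Round 3: +2 →
  {F}  = complement {A, B, C, D, E}
  {B, C, D, E}  = {B, E} ∪ {C, D}
Round 4 adds 1:
  {A, F}  = complement {B, C, D, E}
Round 5: stable.

σ(𝒜) = { ∅, {A}, {F}, {A, F}, {B, E}, {C, D}, {A, B, E}, {A, C, D}, {B, E, F}, {C, D, F}, {A, B, E, F}, {A, C, D, F}, {B, C, D, E}, {A, B, C, D, E}, {B, C, D, E, F}, X }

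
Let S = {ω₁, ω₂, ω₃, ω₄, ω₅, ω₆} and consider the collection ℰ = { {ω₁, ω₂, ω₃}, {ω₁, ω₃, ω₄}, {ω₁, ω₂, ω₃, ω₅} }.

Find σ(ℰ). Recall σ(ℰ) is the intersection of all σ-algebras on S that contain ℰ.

Begin from { ∅, {ω₁, ω₂, ω₃}, {ω₁, ω₃, ω₄}, {ω₁, ω₂, ω₃, ω₅}, S } (that is, ℰ plus ∅ and S).
Round 1: 5 new —
  {ω₄, ω₆}  = {ω₁, ω₂, ω₃, ω₅}ᶜ
  {ω₂, ω₅, ω₆}  = {ω₁, ω₃, ω₄}ᶜ
  {ω₄, ω₅, ω₆}  = {ω₁, ω₂, ω₃}ᶜ
  {ω₁, ω₂, ω₃, ω₄}  = {ω₁, ω₃, ω₄} ∪ {ω₁, ω₂, ω₃}
  {ω₁, ω₂, ω₃, ω₄, ω₅}  = {ω₁, ω₃, ω₄} ∪ {ω₁, ω₂, ω₃, ω₅}
  — 10 sets.
Round 2: 7 new —
  {ω₆}  = {ω₁, ω₂, ω₃, ω₄, ω₅}ᶜ
  {ω₅, ω₆}  = {ω₁, ω₂, ω₃, ω₄}ᶜ
  {ω₁, ω₃, ω₄, ω₆}  = {ω₁, ω₃, ω₄} ∪ {ω₄, ω₆}
  {ω₂, ω₄, ω₅, ω₆}  = {ω₂, ω₅, ω₆} ∪ {ω₄, ω₆}
  {ω₁, ω₂, ω₃, ω₄, ω₆}  = {ω₁, ω₂, ω₃} ∪ {ω₄, ω₆}
  {ω₁, ω₂, ω₃, ω₅, ω₆}  = {ω₁, ω₂, ω₃} ∪ {ω₂, ω₅, ω₆}
  {ω₁, ω₃, ω₄, ω₅, ω₆}  = {ω₁, ω₃, ω₄} ∪ {ω₄, ω₅, ω₆}
  — 17 sets.
Round 3: +6 →
  {ω₂}  = {ω₁, ω₃, ω₄, ω₅, ω₆}ᶜ
  {ω₄}  = {ω₁, ω₂, ω₃, ω₅, ω₆}ᶜ
  {ω₅}  = {ω₁, ω₂, ω₃, ω₄, ω₆}ᶜ
  {ω₁, ω₃}  = {ω₂, ω₄, ω₅, ω₆}ᶜ
  {ω₂, ω₅}  = {ω₁, ω₃, ω₄, ω₆}ᶜ
  {ω₁, ω₂, ω₃, ω₆}  = {ω₁, ω₂, ω₃} ∪ {ω₆}
  — 23 sets.
Round 4 (9 new):
  {ω₂, ω₄}  = {ω₂} ∪ {ω₄}
  {ω₂, ω₆}  = {ω₂} ∪ {ω₆}
  {ω₄, ω₅}  = {ω₁, ω₂, ω₃, ω₆}ᶜ
  {ω₁, ω₃, ω₅}  = {ω₅} ∪ {ω₁, ω₃}
  {ω₁, ω₃, ω₆}  = {ω₆} ∪ {ω₁, ω₃}
  {ω₂, ω₄, ω₅}  = {ω₂, ω₅} ∪ {ω₄}
  {ω₂, ω₄, ω₆}  = {ω₂} ∪ {ω₄, ω₆}
  {ω₁, ω₃, ω₄, ω₅}  = {ω₅} ∪ {ω₁, ω₃, ω₄}
  {ω₁, ω₃, ω₅, ω₆}  = {ω₅, ω₆} ∪ {ω₁, ω₃}
  — 32 sets.
Round 5: stable.

Hence σ(ℰ) has 32 members: { ∅, {ω₂}, {ω₄}, {ω₅}, {ω₆}, {ω₁, ω₃}, {ω₂, ω₄}, {ω₂, ω₅}, {ω₂, ω₆}, {ω₄, ω₅}, {ω₄, ω₆}, {ω₅, ω₆}, {ω₁, ω₂, ω₃}, {ω₁, ω₃, ω₄}, {ω₁, ω₃, ω₅}, {ω₁, ω₃, ω₆}, {ω₂, ω₄, ω₅}, {ω₂, ω₄, ω₆}, {ω₂, ω₅, ω₆}, {ω₄, ω₅, ω₆}, {ω₁, ω₂, ω₃, ω₄}, {ω₁, ω₂, ω₃, ω₅}, {ω₁, ω₂, ω₃, ω₆}, {ω₁, ω₃, ω₄, ω₅}, {ω₁, ω₃, ω₄, ω₆}, {ω₁, ω₃, ω₅, ω₆}, {ω₂, ω₄, ω₅, ω₆}, {ω₁, ω₂, ω₃, ω₄, ω₅}, {ω₁, ω₂, ω₃, ω₄, ω₆}, {ω₁, ω₂, ω₃, ω₅, ω₆}, {ω₁, ω₃, ω₄, ω₅, ω₆}, S }.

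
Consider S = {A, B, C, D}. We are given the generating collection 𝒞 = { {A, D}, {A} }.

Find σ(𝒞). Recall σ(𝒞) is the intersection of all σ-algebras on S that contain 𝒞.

Seed the family with 𝒞 together with ∅ and S: { ∅, {A}, {A, D}, S }.
Round 1 adds 2:
  {B, C}  = {A, D}ᶜ
  {B, C, D}  = {A}ᶜ
  [6 total]
Round 2 adds 1:
  {A, B, C}  = {B, C} ∪ {A}
  [7 total]
Round 3: +1 →
  {D}  = {A, B, C}ᶜ
  [8 total]
Round 4: already closed under ᶜ and ∪.

|σ(𝒞)| = 8.  σ(𝒞) = { ∅, {A}, {D}, {A, D}, {B, C}, {A, B, C}, {B, C, D}, S }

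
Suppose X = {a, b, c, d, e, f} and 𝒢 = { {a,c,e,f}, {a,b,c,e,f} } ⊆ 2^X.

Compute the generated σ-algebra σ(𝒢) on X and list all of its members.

σ(𝒢) = { ∅, {b}, {d}, {b,d}, {a,c,e,f}, {a,b,c,e,f}, {a,c,d,e,f}, X }

Check:
Begin from { ∅, {a,c,e,f}, {a,b,c,e,f}, X } (that is, 𝒢 plus ∅ and X).
Step 1 adds 2:
  {d}  = X∖{a,b,c,e,f}
  {b,d}  = X∖{a,c,e,f}
  |family| = 6
Step 2: 1 new —
  {a,c,d,e,f}  = {a,c,e,f} ∪ {d}
  |family| = 7
Step 3 adds 1:
  {b}  = X∖{a,c,d,e,f}
  |family| = 8
Step 4: already closed under ᶜ and ∪.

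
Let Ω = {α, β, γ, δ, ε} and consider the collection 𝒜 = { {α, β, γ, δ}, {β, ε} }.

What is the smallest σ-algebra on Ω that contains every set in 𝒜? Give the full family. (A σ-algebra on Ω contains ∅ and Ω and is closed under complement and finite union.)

Answer: σ(𝒜) = { {}, {β}, {ε}, {β, ε}, {α, γ, δ}, {α, β, γ, δ}, {α, γ, δ, ε}, Ω }

Trace:
Initial family (4 sets): { {}, {β, ε}, {α, β, γ, δ}, Ω }.
Iteration 1. New:
  {ε}  = ᶜ of {α, β, γ, δ}
  {α, γ, δ}  = ᶜ of {β, ε}
  (now 6)
Iteration 2. New:
  {α, γ, δ, ε}  = {α, γ, δ} ∪ {ε}
  (now 7)
Iteration 3: 1 new —
  {β}  = ᶜ of {α, γ, δ, ε}
  (now 8)
Iteration 4: closed — nothing new.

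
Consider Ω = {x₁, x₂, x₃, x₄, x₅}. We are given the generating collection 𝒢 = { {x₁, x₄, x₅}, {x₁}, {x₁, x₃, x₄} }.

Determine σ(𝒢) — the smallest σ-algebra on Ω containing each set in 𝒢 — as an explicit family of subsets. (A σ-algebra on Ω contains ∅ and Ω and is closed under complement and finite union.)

Initial family (5 sets): { {}, {x₁}, {x₁, x₃, x₄}, {x₁, x₄, x₅}, Ω }.
Step 1: 4 new —
  {x₂, x₃}  = ᶜ of {x₁, x₄, x₅}
  {x₂, x₅}  = ᶜ of {x₁, x₃, x₄}
  {x₁, x₃, x₄, x₅}  = {x₁, x₄, x₅} ∪ {x₁, x₃, x₄}
  {x₂, x₃, x₄, x₅}  = ᶜ of {x₁}
  [9 total]
Step 2: +6 →
  {x₂}  = ᶜ of {x₁, x₃, x₄, x₅}
  {x₁, x₂, x₃}  = {x₂, x₃} ∪ {x₁}
  {x₁, x₂, x₅}  = {x₂, x₅} ∪ {x₁}
  {x₂, x₃, x₅}  = {x₂, x₅} ∪ {x₂, x₃}
  {x₁, x₂, x₃, x₄}  = {x₁, x₃, x₄} ∪ {x₂, x₃}
  {x₁, x₂, x₄, x₅}  = {x₁, x₄, x₅} ∪ {x₂, x₅}
  [15 total]
Step 3: 7 new —
  {x₃}  = ᶜ of {x₁, x₂, x₄, x₅}
  {x₅}  = ᶜ of {x₁, x₂, x₃, x₄}
  {x₁, x₂}  = {x₂} ∪ {x₁}
  {x₁, x₄}  = ᶜ of {x₂, x₃, x₅}
  {x₃, x₄}  = ᶜ of {x₁, x₂, x₅}
  {x₄, x₅}  = ᶜ of {x₁, x₂, x₃}
  {x₁, x₂, x₃, x₅}  = {x₂, x₅} ∪ {x₁, x₂, x₃}
  [22 total]
Step 4. New:
  {x₄}  = ᶜ of {x₁, x₂, x₃, x₅}
  {x₁, x₃}  = {x₃} ∪ {x₁}
  {x₁, x₅}  = {x₅} ∪ {x₁}
  {x₃, x₅}  = {x₅} ∪ {x₃}
  {x₁, x₂, x₄}  = {x₂} ∪ {x₁, x₄}
  {x₂, x₃, x₄}  = {x₃, x₄} ∪ {x₂}
  {x₂, x₄, x₅}  = {x₂, x₅} ∪ {x₄, x₅}
  {x₃, x₄, x₅}  = ᶜ of {x₁, x₂}
  [30 total]
Step 5: 2 new —
  {x₂, x₄}  = {x₂} ∪ {x₄}
  {x₁, x₃, x₅}  = {x₅} ∪ {x₁, x₃}
  [32 total]
After Step 6 the family is unchanged; done.

Hence σ(𝒢) has 32 members: { {}, {x₁}, {x₂}, {x₃}, {x₄}, {x₅}, {x₁, x₂}, {x₁, x₃}, {x₁, x₄}, {x₁, x₅}, {x₂, x₃}, {x₂, x₄}, {x₂, x₅}, {x₃, x₄}, {x₃, x₅}, {x₄, x₅}, {x₁, x₂, x₃}, {x₁, x₂, x₄}, {x₁, x₂, x₅}, {x₁, x₃, x₄}, {x₁, x₃, x₅}, {x₁, x₄, x₅}, {x₂, x₃, x₄}, {x₂, x₃, x₅}, {x₂, x₄, x₅}, {x₃, x₄, x₅}, {x₁, x₂, x₃, x₄}, {x₁, x₂, x₃, x₅}, {x₁, x₂, x₄, x₅}, {x₁, x₃, x₄, x₅}, {x₂, x₃, x₄, x₅}, Ω }.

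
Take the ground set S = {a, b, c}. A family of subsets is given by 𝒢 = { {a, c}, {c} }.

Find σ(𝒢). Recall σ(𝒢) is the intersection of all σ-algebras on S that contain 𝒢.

Begin from { {}, {c}, {a, c}, S } (that is, 𝒢 plus ∅ and S).
Step 1: 2 new —
  {b}  = {a, c}ᶜ
  {a, b}  = {c}ᶜ
  [6 total]
Step 2 (1 new):
  {b, c}  = {c} ∪ {b}
  [7 total]
Step 3 adds 1:
  {a}  = {b, c}ᶜ
  [8 total]
Step 4: no new sets; the family is a σ-algebra.

Hence σ(𝒢) has 8 members: { {}, {a}, {b}, {c}, {a, b}, {a, c}, {b, c}, S }.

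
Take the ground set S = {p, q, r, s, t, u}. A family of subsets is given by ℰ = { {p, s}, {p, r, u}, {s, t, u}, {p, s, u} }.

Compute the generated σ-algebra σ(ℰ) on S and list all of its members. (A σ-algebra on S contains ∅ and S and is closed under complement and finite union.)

|σ(ℰ)| = 64.  σ(ℰ) = { {}, {p}, {q}, {r}, {s}, {t}, {u}, {p, q}, {p, r}, {p, s}, {p, t}, {p, u}, {q, r}, {q, s}, {q, t}, {q, u}, {r, s}, {r, t}, {r, u}, {s, t}, {s, u}, {t, u}, {p, q, r}, {p, q, s}, {p, q, t}, {p, q, u}, {p, r, s}, {p, r, t}, {p, r, u}, {p, s, t}, {p, s, u}, {p, t, u}, {q, r, s}, {q, r, t}, {q, r, u}, {q, s, t}, {q, s, u}, {q, t, u}, {r, s, t}, {r, s, u}, {r, t, u}, {s, t, u}, {p, q, r, s}, {p, q, r, t}, {p, q, r, u}, {p, q, s, t}, {p, q, s, u}, {p, q, t, u}, {p, r, s, t}, {p, r, s, u}, {p, r, t, u}, {p, s, t, u}, {q, r, s, t}, {q, r, s, u}, {q, r, t, u}, {q, s, t, u}, {r, s, t, u}, {p, q, r, s, t}, {p, q, r, s, u}, {p, q, r, t, u}, {p, q, s, t, u}, {p, r, s, t, u}, {q, r, s, t, u}, S }

Derivation:
Start: ℰ ∪ {∅, S} = { {}, {p, s}, {p, r, u}, {p, s, u}, {s, t, u}, S }.
Round 1: +7 →
  {p, q, r}  = {s, t, u}ᶜ
  {q, r, t}  = {p, s, u}ᶜ
  {q, s, t}  = {p, r, u}ᶜ
  {p, r, s, u}  = {p, s} ∪ {p, r, u}
  {p, s, t, u}  = {p, s} ∪ {s, t, u}
  {q, r, t, u}  = {p, s}ᶜ
  {p, r, s, t, u}  = {p, r, u} ∪ {s, t, u}
  (now 13)
Round 2 adds 14:
  {q}  = {p, r, s, t, u}ᶜ
  {q, r}  = {p, s, t, u}ᶜ
  {q, t}  = {p, r, s, u}ᶜ
  {p, q, r, s}  = {p, q, r} ∪ {p, s}
  {p, q, r, t}  = {p, q, r} ∪ {q, r, t}
  {p, q, r, u}  = {p, q, r} ∪ {p, r, u}
  {p, q, s, t}  = {p, s} ∪ {q, s, t}
  {q, r, s, t}  = {q, r, t} ∪ {q, s, t}
  {q, s, t, u}  = {s, t, u} ∪ {q, s, t}
  {p, q, r, s, t}  = {p, q, r} ∪ {q, s, t}
  {p, q, r, s, u}  = {p, q, r} ∪ {p, s, u}
  {p, q, r, t, u}  = {p, q, r} ∪ {q, r, t, u}
  {p, q, s, t, u}  = {p, s, t, u} ∪ {q, s, t}
  {q, r, s, t, u}  = {q, r, t, u} ∪ {s, t, u}
  (now 27)
Round 3. New:
  {p}  = {q, r, s, t, u}ᶜ
  {r}  = {p, q, s, t, u}ᶜ
  {s}  = {p, q, r, t, u}ᶜ
  {t}  = {p, q, r, s, u}ᶜ
  {u}  = {p, q, r, s, t}ᶜ
  {p, r}  = {q, s, t, u}ᶜ
  {p, u}  = {q, r, s, t}ᶜ
  {r, u}  = {p, q, s, t}ᶜ
  {s, t}  = {p, q, r, u}ᶜ
  {s, u}  = {p, q, r, t}ᶜ
  {t, u}  = {p, q, r, s}ᶜ
  {p, q, s}  = {q} ∪ {p, s}
  {p, q, s, u}  = {q} ∪ {p, s, u}
  (now 40)
Round 4. New:
  {p, q}  = {q} ∪ {p}
  {p, t}  = {p} ∪ {t}
  {q, s}  = {q} ∪ {s}
  {q, u}  = {q} ∪ {u}
  {r, s}  = {r} ∪ {s}
  {r, t}  = {p, q, s, u}ᶜ
  {p, q, t}  = {p} ∪ {q, t}
  {p, q, u}  = {p, u} ∪ {q}
  {p, r, s}  = {p, r} ∪ {s}
  {p, r, t}  = {p, r} ∪ {t}
  {p, s, t}  = {s, t} ∪ {p}
  {p, t, u}  = {p, u} ∪ {t, u}
  {q, r, s}  = {q, r} ∪ {s}
  {q, r, u}  = {q} ∪ {r, u}
  {q, s, u}  = {q} ∪ {s, u}
  {q, t, u}  = {q} ∪ {t, u}
  {r, s, t}  = {s, t} ∪ {r}
  {r, s, u}  = {r} ∪ {s, u}
  {r, t, u}  = {p, q, s}ᶜ
  {p, q, t, u}  = {p, u} ∪ {q, t}
  {p, r, s, t}  = {s, t} ∪ {p, r}
  {p, r, t, u}  = {p, r, u} ∪ {t, u}
  {q, r, s, u}  = {q, r} ∪ {s, u}
  {r, s, t, u}  = {s, t} ∪ {r, u}
  (now 64)
Round 5: no new sets; the family is a σ-algebra.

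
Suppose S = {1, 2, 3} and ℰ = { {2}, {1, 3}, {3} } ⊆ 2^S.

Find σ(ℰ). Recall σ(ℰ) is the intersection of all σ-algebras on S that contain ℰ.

Answer: σ(ℰ) = { {}, {1}, {2}, {3}, {1, 2}, {1, 3}, {2, 3}, S }

Derivation:
Start: ℰ ∪ {∅, S} = { {}, {2}, {3}, {1, 3}, S }.
Step 1: +2 →
  {1, 2}  = ᶜ of {3}
  {2, 3}  = {3} ∪ {2}
Step 2 (1 new):
  {1}  = ᶜ of {2, 3}
Step 3: stable.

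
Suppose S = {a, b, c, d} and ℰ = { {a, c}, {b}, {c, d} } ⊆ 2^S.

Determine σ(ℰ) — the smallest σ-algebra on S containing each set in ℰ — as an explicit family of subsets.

|σ(ℰ)| = 16.  σ(ℰ) = { {}, {a}, {b}, {c}, {d}, {a, b}, {a, c}, {a, d}, {b, c}, {b, d}, {c, d}, {a, b, c}, {a, b, d}, {a, c, d}, {b, c, d}, S }

Check:
Initial family (5 sets): { {}, {b}, {a, c}, {c, d}, S }.
Pass 1 (5 new):
  {a, b}  = complement {c, d}
  {b, d}  = complement {a, c}
  {a, b, c}  = {a, c} ∪ {b}
  {a, c, d}  = complement {b}
  {b, c, d}  = {c, d} ∪ {b}
  — 10 sets.
Pass 2. New:
  {a}  = complement {b, c, d}
  {d}  = complement {a, b, c}
  {a, b, d}  = {a, b} ∪ {b, d}
  — 13 sets.
Pass 3: +2 →
  {c}  = complement {a, b, d}
  {a, d}  = {d} ∪ {a}
  — 15 sets.
Pass 4: 1 new —
  {b, c}  = complement {a, d}
  — 16 sets.
Pass 5: closed — nothing new.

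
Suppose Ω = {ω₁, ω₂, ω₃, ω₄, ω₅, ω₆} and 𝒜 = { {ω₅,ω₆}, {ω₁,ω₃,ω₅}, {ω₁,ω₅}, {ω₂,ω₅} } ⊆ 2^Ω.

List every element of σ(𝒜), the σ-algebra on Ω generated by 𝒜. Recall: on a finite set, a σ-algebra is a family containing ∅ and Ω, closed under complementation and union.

Seed the family with 𝒜 together with ∅ and Ω: { ∅, {ω₁,ω₅}, {ω₂,ω₅}, {ω₅,ω₆}, {ω₁,ω₃,ω₅}, Ω }.
Pass 1. New:
  {ω₁,ω₂,ω₅}  = {ω₂,ω₅} ∪ {ω₁,ω₅}
  {ω₁,ω₅,ω₆}  = {ω₅,ω₆} ∪ {ω₁,ω₅}
  {ω₂,ω₄,ω₆}  = ᶜ of {ω₁,ω₃,ω₅}
  {ω₂,ω₅,ω₆}  = {ω₂,ω₅} ∪ {ω₅,ω₆}
  {ω₁,ω₂,ω₃,ω₄}  = ᶜ of {ω₅,ω₆}
  {ω₁,ω₂,ω₃,ω₅}  = {ω₂,ω₅} ∪ {ω₁,ω₃,ω₅}
  {ω₁,ω₃,ω₄,ω₆}  = ᶜ of {ω₂,ω₅}
  {ω₁,ω₃,ω₅,ω₆}  = {ω₅,ω₆} ∪ {ω₁,ω₃,ω₅}
  {ω₂,ω₃,ω₄,ω₆}  = ᶜ of {ω₁,ω₅}
  [15 total]
Pass 2: +13 →
  {ω₂,ω₄}  = ᶜ of {ω₁,ω₃,ω₅,ω₆}
  {ω₄,ω₆}  = ᶜ of {ω₁,ω₂,ω₃,ω₅}
  {ω₁,ω₃,ω₄}  = ᶜ of {ω₂,ω₅,ω₆}
  {ω₂,ω₃,ω₄}  = ᶜ of {ω₁,ω₅,ω₆}
  {ω₃,ω₄,ω₆}  = ᶜ of {ω₁,ω₂,ω₅}
  {ω₁,ω₂,ω₅,ω₆}  = {ω₂,ω₅} ∪ {ω₁,ω₅,ω₆}
  {ω₂,ω₄,ω₅,ω₆}  = {ω₂,ω₄,ω₆} ∪ {ω₂,ω₅}
  {ω₁,ω₂,ω₃,ω₄,ω₅}  = {ω₂,ω₅} ∪ {ω₁,ω₂,ω₃,ω₄}
  {ω₁,ω₂,ω₃,ω₄,ω₆}  = {ω₂,ω₄,ω₆} ∪ {ω₁,ω₃,ω₄,ω₆}
  {ω₁,ω₂,ω₃,ω₅,ω₆}  = {ω₁,ω₃,ω₅,ω₆} ∪ {ω₂,ω₅}
  {ω₁,ω₂,ω₄,ω₅,ω₆}  = {ω₂,ω₄,ω₆} ∪ {ω₁,ω₂,ω₅}
  {ω₁,ω₃,ω₄,ω₅,ω₆}  = {ω₁,ω₃,ω₅,ω₆} ∪ {ω₁,ω₃,ω₄,ω₆}
  {ω₂,ω₃,ω₄,ω₅,ω₆}  = {ω₂,ω₅} ∪ {ω₂,ω₃,ω₄,ω₆}
  [28 total]
Pass 3: +15 →
  {ω₁}  = ᶜ of {ω₂,ω₃,ω₄,ω₅,ω₆}
  {ω₂}  = ᶜ of {ω₁,ω₃,ω₄,ω₅,ω₆}
  {ω₃}  = ᶜ of {ω₁,ω₂,ω₄,ω₅,ω₆}
  {ω₄}  = ᶜ of {ω₁,ω₂,ω₃,ω₅,ω₆}
  {ω₅}  = ᶜ of {ω₁,ω₂,ω₃,ω₄,ω₆}
  {ω₆}  = ᶜ of {ω₁,ω₂,ω₃,ω₄,ω₅}
  {ω₁,ω₃}  = ᶜ of {ω₂,ω₄,ω₅,ω₆}
  {ω₃,ω₄}  = ᶜ of {ω₁,ω₂,ω₅,ω₆}
  {ω₂,ω₄,ω₅}  = {ω₂,ω₅} ∪ {ω₂,ω₄}
  {ω₄,ω₅,ω₆}  = {ω₅,ω₆} ∪ {ω₄,ω₆}
  {ω₁,ω₂,ω₄,ω₅}  = {ω₁,ω₅} ∪ {ω₂,ω₄}
  {ω₁,ω₃,ω₄,ω₅}  = {ω₁,ω₃,ω₅} ∪ {ω₁,ω₃,ω₄}
  {ω₁,ω₄,ω₅,ω₆}  = {ω₁,ω₅,ω₆} ∪ {ω₄,ω₆}
  {ω₂,ω₃,ω₄,ω₅}  = {ω₂,ω₅} ∪ {ω₂,ω₃,ω₄}
  {ω₃,ω₄,ω₅,ω₆}  = {ω₅,ω₆} ∪ {ω₃,ω₄,ω₆}
  [43 total]
Pass 4 adds 18:
  {ω₁,ω₂}  = ᶜ of {ω₃,ω₄,ω₅,ω₆}
  {ω₁,ω₄}  = {ω₄} ∪ {ω₁}
  {ω₁,ω₆}  = ᶜ of {ω₂,ω₃,ω₄,ω₅}
  {ω₂,ω₃}  = ᶜ of {ω₁,ω₄,ω₅,ω₆}
  {ω₂,ω₆}  = ᶜ of {ω₁,ω₃,ω₄,ω₅}
  {ω₃,ω₅}  = {ω₃} ∪ {ω₅}
  {ω₃,ω₆}  = ᶜ of {ω₁,ω₂,ω₄,ω₅}
  {ω₄,ω₅}  = {ω₄} ∪ {ω₅}
  {ω₁,ω₂,ω₃}  = ᶜ of {ω₄,ω₅,ω₆}
  {ω₁,ω₂,ω₄}  = {ω₁} ∪ {ω₂,ω₄}
  {ω₁,ω₃,ω₆}  = ᶜ of {ω₂,ω₄,ω₅}
  {ω₁,ω₄,ω₅}  = {ω₄} ∪ {ω₁,ω₅}
  {ω₁,ω₄,ω₆}  = {ω₁} ∪ {ω₄,ω₆}
  {ω₂,ω₃,ω₅}  = {ω₃} ∪ {ω₂,ω₅}
  {ω₃,ω₄,ω₅}  = {ω₃,ω₄} ∪ {ω₅}
  {ω₃,ω₅,ω₆}  = {ω₃} ∪ {ω₅,ω₆}
  {ω₁,ω₂,ω₄,ω₆}  = {ω₂,ω₄,ω₆} ∪ {ω₁}
  {ω₂,ω₃,ω₅,ω₆}  = {ω₃} ∪ {ω₂,ω₅,ω₆}
  [61 total]
Pass 5. New:
  {ω₁,ω₂,ω₆}  = ᶜ of {ω₃,ω₄,ω₅}
  {ω₂,ω₃,ω₆}  = ᶜ of {ω₁,ω₄,ω₅}
  {ω₁,ω₂,ω₃,ω₆}  = ᶜ of {ω₄,ω₅}
  [64 total]
Pass 6: already closed under ᶜ and ∪.

σ(𝒜) = { ∅, {ω₁}, {ω₂}, {ω₃}, {ω₄}, {ω₅}, {ω₆}, {ω₁,ω₂}, {ω₁,ω₃}, {ω₁,ω₄}, {ω₁,ω₅}, {ω₁,ω₆}, {ω₂,ω₃}, {ω₂,ω₄}, {ω₂,ω₅}, {ω₂,ω₆}, {ω₃,ω₄}, {ω₃,ω₅}, {ω₃,ω₆}, {ω₄,ω₅}, {ω₄,ω₆}, {ω₅,ω₆}, {ω₁,ω₂,ω₃}, {ω₁,ω₂,ω₄}, {ω₁,ω₂,ω₅}, {ω₁,ω₂,ω₆}, {ω₁,ω₃,ω₄}, {ω₁,ω₃,ω₅}, {ω₁,ω₃,ω₆}, {ω₁,ω₄,ω₅}, {ω₁,ω₄,ω₆}, {ω₁,ω₅,ω₆}, {ω₂,ω₃,ω₄}, {ω₂,ω₃,ω₅}, {ω₂,ω₃,ω₆}, {ω₂,ω₄,ω₅}, {ω₂,ω₄,ω₆}, {ω₂,ω₅,ω₆}, {ω₃,ω₄,ω₅}, {ω₃,ω₄,ω₆}, {ω₃,ω₅,ω₆}, {ω₄,ω₅,ω₆}, {ω₁,ω₂,ω₃,ω₄}, {ω₁,ω₂,ω₃,ω₅}, {ω₁,ω₂,ω₃,ω₆}, {ω₁,ω₂,ω₄,ω₅}, {ω₁,ω₂,ω₄,ω₆}, {ω₁,ω₂,ω₅,ω₆}, {ω₁,ω₃,ω₄,ω₅}, {ω₁,ω₃,ω₄,ω₆}, {ω₁,ω₃,ω₅,ω₆}, {ω₁,ω₄,ω₅,ω₆}, {ω₂,ω₃,ω₄,ω₅}, {ω₂,ω₃,ω₄,ω₆}, {ω₂,ω₃,ω₅,ω₆}, {ω₂,ω₄,ω₅,ω₆}, {ω₃,ω₄,ω₅,ω₆}, {ω₁,ω₂,ω₃,ω₄,ω₅}, {ω₁,ω₂,ω₃,ω₄,ω₆}, {ω₁,ω₂,ω₃,ω₅,ω₆}, {ω₁,ω₂,ω₄,ω₅,ω₆}, {ω₁,ω₃,ω₄,ω₅,ω₆}, {ω₂,ω₃,ω₄,ω₅,ω₆}, Ω }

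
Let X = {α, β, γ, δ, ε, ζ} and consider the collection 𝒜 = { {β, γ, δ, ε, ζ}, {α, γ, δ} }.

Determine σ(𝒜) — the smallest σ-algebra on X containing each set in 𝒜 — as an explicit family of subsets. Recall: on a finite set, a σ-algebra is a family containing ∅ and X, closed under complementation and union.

Take S₀ = 𝒜 ∪ {∅, X} = { {}, {α, γ, δ}, {β, γ, δ, ε, ζ}, X }.
Round 1: +2 →
  {α}  = {β, γ, δ, ε, ζ}ᶜ
  {β, ε, ζ}  = {α, γ, δ}ᶜ
  |family| = 6
Round 2 adds 1:
  {α, β, ε, ζ}  = {β, ε, ζ} ∪ {α}
  |family| = 7
Round 3: 1 new —
  {γ, δ}  = {α, β, ε, ζ}ᶜ
  |family| = 8
Round 4: already closed under ᶜ and ∪.

σ(𝒜) = { {}, {α}, {γ, δ}, {α, γ, δ}, {β, ε, ζ}, {α, β, ε, ζ}, {β, γ, δ, ε, ζ}, X }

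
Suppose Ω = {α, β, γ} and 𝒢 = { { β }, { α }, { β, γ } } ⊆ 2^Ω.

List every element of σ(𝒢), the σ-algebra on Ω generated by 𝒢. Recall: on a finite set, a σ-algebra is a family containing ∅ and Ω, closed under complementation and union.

Take S₀ = 𝒢 ∪ {∅, Ω} = { {}, { α }, { β }, { β, γ }, Ω }.
Iteration 1. New:
  { α, β }  = { β } ∪ { α }
  { α, γ }  = ᶜ of { β }
  — 7 sets.
Iteration 2 adds 1:
  { γ }  = ᶜ of { α, β }
  — 8 sets.
After Iteration 3 the family is unchanged; done.

Hence σ(𝒢) has 8 members: { {}, { α }, { β }, { γ }, { α, β }, { α, γ }, { β, γ }, Ω }.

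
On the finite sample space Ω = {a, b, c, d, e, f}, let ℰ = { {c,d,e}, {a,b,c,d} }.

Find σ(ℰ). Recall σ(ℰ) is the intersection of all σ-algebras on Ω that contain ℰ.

Start: ℰ ∪ {∅, Ω} = { {}, {c,d,e}, {a,b,c,d}, Ω }.
Round 1: +3 →
  {e,f}  = ᶜ of {a,b,c,d}
  {a,b,f}  = ᶜ of {c,d,e}
  {a,b,c,d,e}  = {c,d,e} ∪ {a,b,c,d}
  (now 7)
Round 2 adds 4:
  {f}  = ᶜ of {a,b,c,d,e}
  {a,b,e,f}  = {e,f} ∪ {a,b,f}
  {c,d,e,f}  = {c,d,e} ∪ {e,f}
  {a,b,c,d,f}  = {a,b,f} ∪ {a,b,c,d}
  (now 11)
Round 3. New:
  {e}  = ᶜ of {a,b,c,d,f}
  {a,b}  = ᶜ of {c,d,e,f}
  {c,d}  = ᶜ of {a,b,e,f}
  (now 14)
Round 4. New:
  {a,b,e}  = {a,b} ∪ {e}
  {c,d,f}  = {c,d} ∪ {f}
  (now 16)
Round 5: already closed under ᶜ and ∪.

Therefore σ(ℰ) = { {}, {e}, {f}, {a,b}, {c,d}, {e,f}, {a,b,e}, {a,b,f}, {c,d,e}, {c,d,f}, {a,b,c,d}, {a,b,e,f}, {c,d,e,f}, {a,b,c,d,e}, {a,b,c,d,f}, Ω } (|σ(ℰ)| = 16).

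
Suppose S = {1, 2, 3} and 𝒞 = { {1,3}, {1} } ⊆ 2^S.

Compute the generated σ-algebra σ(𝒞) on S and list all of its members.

Begin from { ∅, {1}, {1,3}, S } (that is, 𝒞 plus ∅ and S).
Iteration 1: 2 new —
  {2}  = {1,3}ᶜ
  {2,3}  = {1}ᶜ
Iteration 2 adds 1:
  {1,2}  = {2} ∪ {1}
Iteration 3: +1 →
  {3}  = {1,2}ᶜ
Iteration 4: closed — nothing new.

σ(𝒞) = { ∅, {1}, {2}, {3}, {1,2}, {1,3}, {2,3}, S }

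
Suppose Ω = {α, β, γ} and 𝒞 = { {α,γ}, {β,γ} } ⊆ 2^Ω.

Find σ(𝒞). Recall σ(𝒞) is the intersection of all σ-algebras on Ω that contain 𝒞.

Take S₀ = 𝒞 ∪ {∅, Ω} = { {}, {α,γ}, {β,γ}, Ω }.
Round 1: 2 new —
  {α}  = ᶜ of {β,γ}
  {β}  = ᶜ of {α,γ}
  — 6 sets.
Round 2: +1 →
  {α,β}  = {β} ∪ {α}
  — 7 sets.
Round 3. New:
  {γ}  = ᶜ of {α,β}
  — 8 sets.
Round 4: stable.

σ(𝒞) = { {}, {α}, {β}, {γ}, {α,β}, {α,γ}, {β,γ}, Ω }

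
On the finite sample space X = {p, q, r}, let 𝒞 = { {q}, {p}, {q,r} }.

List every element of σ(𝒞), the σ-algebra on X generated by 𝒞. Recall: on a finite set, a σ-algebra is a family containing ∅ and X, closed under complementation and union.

Initial family (5 sets): { ∅, {p}, {q}, {q,r}, X }.
Pass 1: +2 →
  {p,q}  = {q} ∪ {p}
  {p,r}  = X∖{q}
  |family| = 7
Pass 2. New:
  {r}  = X∖{p,q}
  |family| = 8
Pass 3: no new sets; the family is a σ-algebra.

|σ(𝒞)| = 8.  σ(𝒞) = { ∅, {p}, {q}, {r}, {p,q}, {p,r}, {q,r}, X }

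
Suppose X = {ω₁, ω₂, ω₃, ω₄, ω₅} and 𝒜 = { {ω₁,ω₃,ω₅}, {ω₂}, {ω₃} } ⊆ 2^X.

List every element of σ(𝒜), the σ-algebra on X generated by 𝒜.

Initial family (5 sets): { {}, {ω₂}, {ω₃}, {ω₁,ω₃,ω₅}, X }.
Round 1 adds 5:
  {ω₂,ω₃}  = {ω₃} ∪ {ω₂}
  {ω₂,ω₄}  = complement {ω₁,ω₃,ω₅}
  {ω₁,ω₂,ω₃,ω₅}  = {ω₁,ω₃,ω₅} ∪ {ω₂}
  {ω₁,ω₂,ω₄,ω₅}  = complement {ω₃}
  {ω₁,ω₃,ω₄,ω₅}  = complement {ω₂}
  (now 10)
Round 2 adds 3:
  {ω₄}  = complement {ω₁,ω₂,ω₃,ω₅}
  {ω₁,ω₄,ω₅}  = complement {ω₂,ω₃}
  {ω₂,ω₃,ω₄}  = {ω₃} ∪ {ω₂,ω₄}
  (now 13)
Round 3: 2 new —
  {ω₁,ω₅}  = complement {ω₂,ω₃,ω₄}
  {ω₃,ω₄}  = {ω₃} ∪ {ω₄}
  (now 15)
Round 4: 1 new —
  {ω₁,ω₂,ω₅}  = complement {ω₃,ω₄}
  (now 16)
After Round 5 the family is unchanged; done.

Hence σ(𝒜) has 16 members: { {}, {ω₂}, {ω₃}, {ω₄}, {ω₁,ω₅}, {ω₂,ω₃}, {ω₂,ω₄}, {ω₃,ω₄}, {ω₁,ω₂,ω₅}, {ω₁,ω₃,ω₅}, {ω₁,ω₄,ω₅}, {ω₂,ω₃,ω₄}, {ω₁,ω₂,ω₃,ω₅}, {ω₁,ω₂,ω₄,ω₅}, {ω₁,ω₃,ω₄,ω₅}, X }.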